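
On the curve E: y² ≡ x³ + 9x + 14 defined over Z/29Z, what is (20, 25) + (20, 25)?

(17, 11)

tangent at (20, 25): λ = (3·20² + 9)/(2·25) ≡ 20/21. 21⁻¹ ≡ 18 (mod 29), so λ ≡ 20·18 ≡ 12.
  x = λ² - 20 - 20 = 144 - 40 ≡ 17; y = λ·(20 - 17) - 25 ≡ 11. → (17, 11)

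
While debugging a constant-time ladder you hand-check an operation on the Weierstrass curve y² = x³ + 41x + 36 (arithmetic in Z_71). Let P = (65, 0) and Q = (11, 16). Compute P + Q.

(65, 0) + (11, 16). λ = (16 - 0)/(11 - 65) ≡ 16/17 mod 71. 17⁻¹ ≡ 46 (mod 71), so λ ≡ 26.
  x = λ² - 65 - 11 = 676 - 76 ≡ 32; y = λ·(65 - 32) - 0 ≡ 6. → (32, 6)

(32, 6)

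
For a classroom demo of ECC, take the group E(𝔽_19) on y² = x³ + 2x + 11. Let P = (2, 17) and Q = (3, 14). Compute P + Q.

(2, 17) + (3, 14). λ = (14 - 17)/(3 - 2) ≡ 16/1 mod 19. 1⁻¹ ≡ 1 (mod 19), so λ ≡ 16.
  x = λ² - 2 - 3 = 256 - 5 ≡ 4; y = λ·(2 - 4) - 17 ≡ 8. → (4, 8)

(4, 8)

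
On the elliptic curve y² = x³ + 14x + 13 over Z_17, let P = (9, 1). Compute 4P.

Double-and-add on 4 = (100)₂. Start with P = (9, 1) for the leading 1-bit.
double: tangent at (9, 1): λ = (3·9² + 14)/(2·1) ≡ 2/2. 2⁻¹ ≡ 9 (mod 17) since 2·9 = 18 ≡ 1, so λ ≡ 2·9 ≡ 1.
  x = λ² - 9 - 9 = 1 - 18 ≡ 0; y = λ·(9 - 0) - 1 ≡ 8. → (0, 8)
double: tangent at (0, 8): λ = (3·0² + 14)/(2·8) ≡ 14/16. 16⁻¹ ≡ 16 (mod 17), so λ ≡ 14·16 ≡ 3.
  x = λ² - 0 - 0 = 9 - 0 ≡ 9; y = λ·(0 - 9) - 8 ≡ 16. → (9, 16)

(9, 16)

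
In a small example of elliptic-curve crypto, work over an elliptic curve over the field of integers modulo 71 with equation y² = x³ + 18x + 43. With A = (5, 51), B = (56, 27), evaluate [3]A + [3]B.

First 3A:
Repeated addition: build up to 3A.
2A: tangent at (5, 51): λ = (3·5² + 18)/(2·51) ≡ 22/31. 31⁻¹ ≡ 55 (mod 71) since 31·55 = 1705 ≡ 1, so λ ≡ 22·55 ≡ 3.
  x = λ² - 5 - 5 = 9 - 10 ≡ 70; y = λ·(5 - 70) - 51 ≡ 38. → (70, 38)
3A: (70, 38) + (5, 51). λ = (51 - 38)/(5 - 70) ≡ 13/6 mod 71. 6⁻¹ ≡ 12 (mod 71) since 6·12 = 72 ≡ 1, so λ ≡ 14.
  x = λ² - 70 - 5 = 196 - 75 ≡ 50; y = λ·(70 - 50) - 38 ≡ 29. → (50, 29)
3A = (50, 29).
Next 3B:
Repeated addition: build up to 3B.
2B: tangent at (56, 27): λ = (3·56² + 18)/(2·27) ≡ 54/54. 54⁻¹ ≡ 25 (mod 71) since 54·25 = 1350 ≡ 1, so λ ≡ 54·25 ≡ 1.
  x = λ² - 56 - 56 = 1 - 112 ≡ 31; y = λ·(56 - 31) - 27 ≡ 69. → (31, 69)
3B: (31, 69) + (56, 27). λ = (27 - 69)/(56 - 31) ≡ 29/25 mod 71. 25⁻¹ ≡ 54 (mod 71), so λ ≡ 4.
  x = λ² - 31 - 56 = 16 - 87 ≡ 0; y = λ·(31 - 0) - 69 ≡ 55. → (0, 55)
3B = (0, 55).
Finally 3A + 3B:
(50, 29) + (0, 55). λ = (55 - 29)/(0 - 50) ≡ 26/21 mod 71. 21⁻¹ ≡ 44 (mod 71) since 21·44 = 924 ≡ 1, so λ ≡ 8.
  x = λ² - 50 - 0 = 64 - 50 ≡ 14; y = λ·(50 - 14) - 29 ≡ 46. → (14, 46)

(14, 46)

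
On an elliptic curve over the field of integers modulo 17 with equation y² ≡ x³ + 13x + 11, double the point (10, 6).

(1, 12)

tangent at (10, 6): λ = (3·10² + 13)/(2·6) ≡ 7/12. 12⁻¹ ≡ 10 (mod 17) since 12·10 = 120 ≡ 1, so λ ≡ 7·10 ≡ 2.
  x = λ² - 10 - 10 = 4 - 20 ≡ 1; y = λ·(10 - 1) - 6 ≡ 12. → (1, 12)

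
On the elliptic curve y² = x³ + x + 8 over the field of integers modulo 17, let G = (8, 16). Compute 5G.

Double-and-add on 5 = (101)₂. Start with G = (8, 16) for the leading 1-bit.
double: tangent at (8, 16): λ = (3·8² + 1)/(2·16) ≡ 6/15. 15⁻¹ ≡ 8 (mod 17), so λ ≡ 6·8 ≡ 14.
  x = λ² - 8 - 8 = 196 - 16 ≡ 10; y = λ·(8 - 10) - 16 ≡ 7. → (10, 7)
double: tangent at (10, 7): λ = (3·10² + 1)/(2·7) ≡ 12/14. 14⁻¹ ≡ 11 (mod 17) since 14·11 = 154 ≡ 1, so λ ≡ 12·11 ≡ 13.
  x = λ² - 10 - 10 = 169 - 20 ≡ 13; y = λ·(10 - 13) - 7 ≡ 5. → (13, 5)
add G: (13, 5) + (8, 16). λ = (16 - 5)/(8 - 13) ≡ 11/12 mod 17. 12⁻¹ ≡ 10 (mod 17), so λ ≡ 8.
  x = λ² - 13 - 8 = 64 - 21 ≡ 9; y = λ·(13 - 9) - 5 ≡ 10. → (9, 10)

(9, 10)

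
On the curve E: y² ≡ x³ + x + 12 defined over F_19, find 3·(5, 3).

Write Q = (5, 3).
Repeated addition: build up to 3Q.
2Q: tangent at (5, 3): λ = (3·5² + 1)/(2·3) ≡ 0/6. 6⁻¹ ≡ 16 (mod 19), so λ ≡ 0·16 ≡ 0.
  x = λ² - 5 - 5 = 0 - 10 ≡ 9; y = λ·(5 - 9) - 3 ≡ 16. → (9, 16)
3Q: (9, 16) + (5, 3). λ = (3 - 16)/(5 - 9) ≡ 6/15 mod 19. 15⁻¹ ≡ 14 (mod 19) since 15·14 = 210 ≡ 1, so λ ≡ 8.
  x = λ² - 9 - 5 = 64 - 14 ≡ 12; y = λ·(9 - 12) - 16 ≡ 17. → (12, 17)

(12, 17)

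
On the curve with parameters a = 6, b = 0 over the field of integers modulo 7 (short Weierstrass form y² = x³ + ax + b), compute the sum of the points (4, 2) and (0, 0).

(5, 1)

(4, 2) + (0, 0). λ = (0 - 2)/(0 - 4) ≡ 5/3 mod 7. 3⁻¹ ≡ 5 (mod 7), so λ ≡ 4.
  x = λ² - 4 - 0 = 16 - 4 ≡ 5; y = λ·(4 - 5) - 2 ≡ 1. → (5, 1)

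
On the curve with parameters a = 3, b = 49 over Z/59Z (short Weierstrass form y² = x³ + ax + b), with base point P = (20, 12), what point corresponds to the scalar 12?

(36, 47)

Double-and-add on 12 = (1100)₂. Start with P = (20, 12) for the leading 1-bit.
double: tangent at (20, 12): λ = (3·20² + 3)/(2·12) ≡ 23/24. 24⁻¹ ≡ 32 (mod 59) since 24·32 = 768 ≡ 1, so λ ≡ 23·32 ≡ 28.
  x = λ² - 20 - 20 = 784 - 40 ≡ 36; y = λ·(20 - 36) - 12 ≡ 12. → (36, 12)
add P: (36, 12) + (20, 12). λ = (12 - 12)/(20 - 36) ≡ 0/43 mod 59. 43⁻¹ ≡ 11 (mod 59) since 43·11 = 473 ≡ 1, so λ ≡ 0.
  x = λ² - 36 - 20 = 0 - 56 ≡ 3; y = λ·(36 - 3) - 12 ≡ 47. → (3, 47)
double: tangent at (3, 47): λ = (3·3² + 3)/(2·47) ≡ 30/35. 35⁻¹ ≡ 27 (mod 59), so λ ≡ 30·27 ≡ 43.
  x = λ² - 3 - 3 = 1849 - 6 ≡ 14; y = λ·(3 - 14) - 47 ≡ 11. → (14, 11)
double: tangent at (14, 11): λ = (3·14² + 3)/(2·11) ≡ 1/22. 22⁻¹ ≡ 51 (mod 59) since 22·51 = 1122 ≡ 1, so λ ≡ 1·51 ≡ 51.
  x = λ² - 14 - 14 = 2601 - 28 ≡ 36; y = λ·(14 - 36) - 11 ≡ 47. → (36, 47)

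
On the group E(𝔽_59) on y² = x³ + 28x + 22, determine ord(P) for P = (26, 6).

2P: tangent at (26, 6): λ = (3·26² + 28)/(2·6) ≡ 50/12. 12⁻¹ ≡ 5 (mod 59), so λ ≡ 50·5 ≡ 14.
  x = λ² - 26 - 26 = 196 - 52 ≡ 26; y = λ·(26 - 26) - 6 ≡ 53. → (26, 53)
3P: (26, 53) + (26, 6): same x and y₁ ≡ -y₂, so the sum is the point at infinity.
3P = the point at infinity, so the order is 3.

3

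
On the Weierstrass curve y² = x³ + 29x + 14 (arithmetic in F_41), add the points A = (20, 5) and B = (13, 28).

(20, 5) + (13, 28). λ = (28 - 5)/(13 - 20) ≡ 23/34 mod 41. 34⁻¹ ≡ 35 (mod 41), so λ ≡ 26.
  x = λ² - 20 - 13 = 676 - 33 ≡ 28; y = λ·(20 - 28) - 5 ≡ 33. → (28, 33)

(28, 33)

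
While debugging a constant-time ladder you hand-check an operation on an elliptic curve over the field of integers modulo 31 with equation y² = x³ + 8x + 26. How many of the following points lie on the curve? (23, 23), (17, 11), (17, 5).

(23, 23): 23² ≡ 2, rhs ≡ 8 → off.
(17, 11): 11² ≡ 28, rhs ≡ 22 → off.
(17, 5): 5² ≡ 25, rhs ≡ 22 → off.

0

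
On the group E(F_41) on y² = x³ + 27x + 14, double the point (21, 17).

tangent at (21, 17): λ = (3·21² + 27)/(2·17) ≡ 38/34. 34⁻¹ ≡ 35 (mod 41) since 34·35 = 1190 ≡ 1, so λ ≡ 38·35 ≡ 18.
  x = λ² - 21 - 21 = 324 - 42 ≡ 36; y = λ·(21 - 36) - 17 ≡ 0. → (36, 0)

(36, 0)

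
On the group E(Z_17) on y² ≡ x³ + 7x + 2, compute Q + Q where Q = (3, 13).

(11, 4)

tangent at (3, 13): λ = (3·3² + 7)/(2·13) ≡ 0/9. 9⁻¹ ≡ 2 (mod 17), so λ ≡ 0·2 ≡ 0.
  x = λ² - 3 - 3 = 0 - 6 ≡ 11; y = λ·(3 - 11) - 13 ≡ 4. → (11, 4)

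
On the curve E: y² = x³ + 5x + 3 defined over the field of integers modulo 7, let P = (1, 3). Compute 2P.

(6, 2)

tangent at (1, 3): λ = (3·1² + 5)/(2·3) ≡ 1/6. 6⁻¹ ≡ 6 (mod 7) since 6·6 = 36 ≡ 1, so λ ≡ 1·6 ≡ 6.
  x = λ² - 1 - 1 = 36 - 2 ≡ 6; y = λ·(1 - 6) - 3 ≡ 2. → (6, 2)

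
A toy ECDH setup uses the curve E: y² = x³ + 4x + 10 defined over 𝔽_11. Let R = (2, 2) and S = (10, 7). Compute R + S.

(3, 7)

(2, 2) + (10, 7). λ = (7 - 2)/(10 - 2) ≡ 5/8 mod 11. 8⁻¹ ≡ 7 (mod 11) since 8·7 = 56 ≡ 1, so λ ≡ 2.
  x = λ² - 2 - 10 = 4 - 12 ≡ 3; y = λ·(2 - 3) - 2 ≡ 7. → (3, 7)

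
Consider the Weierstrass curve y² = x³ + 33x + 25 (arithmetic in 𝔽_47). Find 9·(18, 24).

(6, 43)

Write Q = (18, 24).
Double-and-add on 9 = (1001)₂. Start with Q = (18, 24) for the leading 1-bit.
double: tangent at (18, 24): λ = (3·18² + 33)/(2·24) ≡ 18/1. 1⁻¹ ≡ 1 (mod 47), so λ ≡ 18·1 ≡ 18.
  x = λ² - 18 - 18 = 324 - 36 ≡ 6; y = λ·(18 - 6) - 24 ≡ 4. → (6, 4)
double: tangent at (6, 4): λ = (3·6² + 33)/(2·4) ≡ 0/8. 8⁻¹ ≡ 6 (mod 47), so λ ≡ 0·6 ≡ 0.
  x = λ² - 6 - 6 = 0 - 12 ≡ 35; y = λ·(6 - 35) - 4 ≡ 43. → (35, 43)
double: tangent at (35, 43): λ = (3·35² + 33)/(2·43) ≡ 42/39. 39⁻¹ ≡ 41 (mod 47), so λ ≡ 42·41 ≡ 30.
  x = λ² - 35 - 35 = 900 - 70 ≡ 31; y = λ·(35 - 31) - 43 ≡ 30. → (31, 30)
add Q: (31, 30) + (18, 24). λ = (24 - 30)/(18 - 31) ≡ 41/34 mod 47. 34⁻¹ ≡ 18 (mod 47), so λ ≡ 33.
  x = λ² - 31 - 18 = 1089 - 49 ≡ 6; y = λ·(31 - 6) - 30 ≡ 43. → (6, 43)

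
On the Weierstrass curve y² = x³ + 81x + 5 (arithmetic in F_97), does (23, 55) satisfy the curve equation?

y² = 55² ≡ 18; x³ + 81x + 5 = 14035 ≡ 67 (mod 97). 18 ≠ 67.

no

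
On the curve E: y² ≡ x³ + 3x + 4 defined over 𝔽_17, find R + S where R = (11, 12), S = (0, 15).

(2, 1)

(11, 12) + (0, 15). λ = (15 - 12)/(0 - 11) ≡ 3/6 mod 17. 6⁻¹ ≡ 3 (mod 17), so λ ≡ 9.
  x = λ² - 11 - 0 = 81 - 11 ≡ 2; y = λ·(11 - 2) - 12 ≡ 1. → (2, 1)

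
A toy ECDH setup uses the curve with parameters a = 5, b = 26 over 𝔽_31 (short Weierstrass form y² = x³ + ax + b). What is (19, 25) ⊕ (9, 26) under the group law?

(12, 27)

(19, 25) + (9, 26). λ = (26 - 25)/(9 - 19) ≡ 1/21 mod 31. 21⁻¹ ≡ 3 (mod 31), so λ ≡ 3.
  x = λ² - 19 - 9 = 9 - 28 ≡ 12; y = λ·(19 - 12) - 25 ≡ 27. → (12, 27)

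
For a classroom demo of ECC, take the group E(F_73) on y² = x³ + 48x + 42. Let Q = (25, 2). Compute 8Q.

(14, 63)

Double-and-add on 8 = (1000)₂. Start with Q = (25, 2) for the leading 1-bit.
double: tangent at (25, 2): λ = (3·25² + 48)/(2·2) ≡ 25/4. 4⁻¹ ≡ 55 (mod 73), so λ ≡ 25·55 ≡ 61.
  x = λ² - 25 - 25 = 3721 - 50 ≡ 21; y = λ·(25 - 21) - 2 ≡ 23. → (21, 23)
double: tangent at (21, 23): λ = (3·21² + 48)/(2·23) ≡ 57/46. 46⁻¹ ≡ 27 (mod 73) since 46·27 = 1242 ≡ 1, so λ ≡ 57·27 ≡ 6.
  x = λ² - 21 - 21 = 36 - 42 ≡ 67; y = λ·(21 - 67) - 23 ≡ 66. → (67, 66)
double: tangent at (67, 66): λ = (3·67² + 48)/(2·66) ≡ 10/59. 59⁻¹ ≡ 26 (mod 73) since 59·26 = 1534 ≡ 1, so λ ≡ 10·26 ≡ 41.
  x = λ² - 67 - 67 = 1681 - 134 ≡ 14; y = λ·(67 - 14) - 66 ≡ 63. → (14, 63)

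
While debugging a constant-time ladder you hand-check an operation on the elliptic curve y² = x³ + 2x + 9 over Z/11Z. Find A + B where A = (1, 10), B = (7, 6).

(1, 1)

(1, 10) + (7, 6). λ = (6 - 10)/(7 - 1) ≡ 7/6 mod 11. 6⁻¹ ≡ 2 (mod 11) since 6·2 = 12 ≡ 1, so λ ≡ 3.
  x = λ² - 1 - 7 = 9 - 8 ≡ 1; y = λ·(1 - 1) - 10 ≡ 1. → (1, 1)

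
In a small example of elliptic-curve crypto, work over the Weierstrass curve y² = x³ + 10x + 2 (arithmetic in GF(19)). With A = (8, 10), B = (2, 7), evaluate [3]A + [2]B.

(2, 7)

First 3A:
Repeated addition: build up to 3A.
2A: tangent at (8, 10): λ = (3·8² + 10)/(2·10) ≡ 12/1. 1⁻¹ ≡ 1 (mod 19), so λ ≡ 12·1 ≡ 12.
  x = λ² - 8 - 8 = 144 - 16 ≡ 14; y = λ·(8 - 14) - 10 ≡ 13. → (14, 13)
3A: (14, 13) + (8, 10). λ = (10 - 13)/(8 - 14) ≡ 16/13 mod 19. 13⁻¹ ≡ 3 (mod 19), so λ ≡ 10.
  x = λ² - 14 - 8 = 100 - 22 ≡ 2; y = λ·(14 - 2) - 13 ≡ 12. → (2, 12)
3A = (2, 12).
Next 2B:
Repeated addition: build up to 2B.
2B: tangent at (2, 7): λ = (3·2² + 10)/(2·7) ≡ 3/14. 14⁻¹ ≡ 15 (mod 19) since 14·15 = 210 ≡ 1, so λ ≡ 3·15 ≡ 7.
  x = λ² - 2 - 2 = 49 - 4 ≡ 7; y = λ·(2 - 7) - 7 ≡ 15. → (7, 15)
2B = (7, 15).
Finally 3A + 2B:
(2, 12) + (7, 15). λ = (15 - 12)/(7 - 2) ≡ 3/5 mod 19. 5⁻¹ ≡ 4 (mod 19) since 5·4 = 20 ≡ 1, so λ ≡ 12.
  x = λ² - 2 - 7 = 144 - 9 ≡ 2; y = λ·(2 - 2) - 12 ≡ 7. → (2, 7)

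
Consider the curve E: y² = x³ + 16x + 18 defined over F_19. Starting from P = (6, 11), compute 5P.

Double-and-add on 5 = (101)₂. Start with P = (6, 11) for the leading 1-bit.
double: tangent at (6, 11): λ = (3·6² + 16)/(2·11) ≡ 10/3. 3⁻¹ ≡ 13 (mod 19) since 3·13 = 39 ≡ 1, so λ ≡ 10·13 ≡ 16.
  x = λ² - 6 - 6 = 256 - 12 ≡ 16; y = λ·(6 - 16) - 11 ≡ 0. → (16, 0)
double: (16, 0) + (16, 0): same x and y₁ ≡ -y₂, so the sum is ∞.
add P: ∞ + (6, 11) = (6, 11) (identity).

(6, 11)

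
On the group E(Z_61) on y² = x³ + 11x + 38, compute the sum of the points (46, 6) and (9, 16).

(46, 6) + (9, 16). λ = (16 - 6)/(9 - 46) ≡ 10/24 mod 61. 24⁻¹ ≡ 28 (mod 61) since 24·28 = 672 ≡ 1, so λ ≡ 36.
  x = λ² - 46 - 9 = 1296 - 55 ≡ 21; y = λ·(46 - 21) - 6 ≡ 40. → (21, 40)

(21, 40)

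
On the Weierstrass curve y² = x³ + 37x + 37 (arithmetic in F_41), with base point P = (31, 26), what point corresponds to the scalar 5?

Double-and-add on 5 = (101)₂. Start with P = (31, 26) for the leading 1-bit.
double: tangent at (31, 26): λ = (3·31² + 37)/(2·26) ≡ 9/11. 11⁻¹ ≡ 15 (mod 41) since 11·15 = 165 ≡ 1, so λ ≡ 9·15 ≡ 12.
  x = λ² - 31 - 31 = 144 - 62 ≡ 0; y = λ·(31 - 0) - 26 ≡ 18. → (0, 18)
double: tangent at (0, 18): λ = (3·0² + 37)/(2·18) ≡ 37/36. 36⁻¹ ≡ 8 (mod 41) since 36·8 = 288 ≡ 1, so λ ≡ 37·8 ≡ 9.
  x = λ² - 0 - 0 = 81 - 0 ≡ 40; y = λ·(0 - 40) - 18 ≡ 32. → (40, 32)
add P: (40, 32) + (31, 26). λ = (26 - 32)/(31 - 40) ≡ 35/32 mod 41. 32⁻¹ ≡ 9 (mod 41) since 32·9 = 288 ≡ 1, so λ ≡ 28.
  x = λ² - 40 - 31 = 784 - 71 ≡ 16; y = λ·(40 - 16) - 32 ≡ 25. → (16, 25)

(16, 25)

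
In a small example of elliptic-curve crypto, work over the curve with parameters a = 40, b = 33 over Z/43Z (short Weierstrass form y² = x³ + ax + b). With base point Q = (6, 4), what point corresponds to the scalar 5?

Double-and-add on 5 = (101)₂. Start with Q = (6, 4) for the leading 1-bit.
double: tangent at (6, 4): λ = (3·6² + 40)/(2·4) ≡ 19/8. 8⁻¹ ≡ 27 (mod 43), so λ ≡ 19·27 ≡ 40.
  x = λ² - 6 - 6 = 1600 - 12 ≡ 40; y = λ·(6 - 40) - 4 ≡ 12. → (40, 12)
double: tangent at (40, 12): λ = (3·40² + 40)/(2·12) ≡ 24/24. 24⁻¹ ≡ 9 (mod 43) since 24·9 = 216 ≡ 1, so λ ≡ 24·9 ≡ 1.
  x = λ² - 40 - 40 = 1 - 80 ≡ 7; y = λ·(40 - 7) - 12 ≡ 21. → (7, 21)
add Q: (7, 21) + (6, 4). λ = (4 - 21)/(6 - 7) ≡ 26/42 mod 43. 42⁻¹ ≡ 42 (mod 43) since 42·42 = 1764 ≡ 1, so λ ≡ 17.
  x = λ² - 7 - 6 = 289 - 13 ≡ 18; y = λ·(7 - 18) - 21 ≡ 7. → (18, 7)

(18, 7)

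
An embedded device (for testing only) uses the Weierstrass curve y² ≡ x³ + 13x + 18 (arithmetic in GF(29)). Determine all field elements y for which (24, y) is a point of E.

x³ + 13x + 18 = 14154 ≡ 2 (mod 29).
2 is a non-residue mod 29; no y exists.

none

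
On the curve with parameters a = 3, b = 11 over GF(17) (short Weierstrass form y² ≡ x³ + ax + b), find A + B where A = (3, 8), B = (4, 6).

(3, 8) + (4, 6). λ = (6 - 8)/(4 - 3) ≡ 15/1 mod 17. 1⁻¹ ≡ 1 (mod 17), so λ ≡ 15.
  x = λ² - 3 - 4 = 225 - 7 ≡ 14; y = λ·(3 - 14) - 8 ≡ 14. → (14, 14)

(14, 14)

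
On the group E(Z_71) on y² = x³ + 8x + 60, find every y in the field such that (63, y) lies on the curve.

x³ + 8x + 60 = 250611 ≡ 52 (mod 71).
52 is a non-residue mod 71; no y exists.

none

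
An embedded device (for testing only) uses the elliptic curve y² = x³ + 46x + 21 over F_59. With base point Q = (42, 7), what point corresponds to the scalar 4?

(19, 54)

Double-and-add on 4 = (100)₂. Start with Q = (42, 7) for the leading 1-bit.
double: tangent at (42, 7): λ = (3·42² + 46)/(2·7) ≡ 28/14. 14⁻¹ ≡ 38 (mod 59) since 14·38 = 532 ≡ 1, so λ ≡ 28·38 ≡ 2.
  x = λ² - 42 - 42 = 4 - 84 ≡ 38; y = λ·(42 - 38) - 7 ≡ 1. → (38, 1)
double: tangent at (38, 1): λ = (3·38² + 46)/(2·1) ≡ 12/2. 2⁻¹ ≡ 30 (mod 59) since 2·30 = 60 ≡ 1, so λ ≡ 12·30 ≡ 6.
  x = λ² - 38 - 38 = 36 - 76 ≡ 19; y = λ·(38 - 19) - 1 ≡ 54. → (19, 54)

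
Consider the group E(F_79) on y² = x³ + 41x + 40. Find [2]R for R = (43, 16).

tangent at (43, 16): λ = (3·43² + 41)/(2·16) ≡ 58/32. 32⁻¹ ≡ 42 (mod 79) since 32·42 = 1344 ≡ 1, so λ ≡ 58·42 ≡ 66.
  x = λ² - 43 - 43 = 4356 - 86 ≡ 4; y = λ·(43 - 4) - 16 ≡ 30. → (4, 30)

(4, 30)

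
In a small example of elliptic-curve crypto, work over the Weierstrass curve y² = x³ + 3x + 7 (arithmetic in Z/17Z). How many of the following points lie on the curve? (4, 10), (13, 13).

2

(4, 10): 10² ≡ 15, rhs ≡ 15 → on.
(13, 13): 13² ≡ 16, rhs ≡ 16 → on.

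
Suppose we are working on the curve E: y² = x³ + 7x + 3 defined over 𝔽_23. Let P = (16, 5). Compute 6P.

Repeated addition: build up to 6P.
2P: tangent at (16, 5): λ = (3·16² + 7)/(2·5) ≡ 16/10. 10⁻¹ ≡ 7 (mod 23) since 10·7 = 70 ≡ 1, so λ ≡ 16·7 ≡ 20.
  x = λ² - 16 - 16 = 400 - 32 ≡ 0; y = λ·(16 - 0) - 5 ≡ 16. → (0, 16)
3P: (0, 16) + (16, 5). λ = (5 - 16)/(16 - 0) ≡ 12/16 mod 23. 16⁻¹ ≡ 13 (mod 23), so λ ≡ 18.
  x = λ² - 0 - 16 = 324 - 16 ≡ 9; y = λ·(0 - 9) - 16 ≡ 6. → (9, 6)
4P: (9, 6) + (16, 5). λ = (5 - 6)/(16 - 9) ≡ 22/7 mod 23. 7⁻¹ ≡ 10 (mod 23), so λ ≡ 13.
  x = λ² - 9 - 16 = 169 - 25 ≡ 6; y = λ·(9 - 6) - 6 ≡ 10. → (6, 10)
5P: (6, 10) + (16, 5). λ = (5 - 10)/(16 - 6) ≡ 18/10 mod 23. 10⁻¹ ≡ 7 (mod 23), so λ ≡ 11.
  x = λ² - 6 - 16 = 121 - 22 ≡ 7; y = λ·(6 - 7) - 10 ≡ 2. → (7, 2)
6P: (7, 2) + (16, 5). λ = (5 - 2)/(16 - 7) ≡ 3/9 mod 23. 9⁻¹ ≡ 18 (mod 23), so λ ≡ 8.
  x = λ² - 7 - 16 = 64 - 23 ≡ 18; y = λ·(7 - 18) - 2 ≡ 2. → (18, 2)

(18, 2)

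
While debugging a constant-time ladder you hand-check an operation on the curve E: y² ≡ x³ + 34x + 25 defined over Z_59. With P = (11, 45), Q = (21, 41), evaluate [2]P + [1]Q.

(4, 44)

First 2P:
Repeated addition: build up to 2P.
2P: tangent at (11, 45): λ = (3·11² + 34)/(2·45) ≡ 43/31. 31⁻¹ ≡ 40 (mod 59), so λ ≡ 43·40 ≡ 9.
  x = λ² - 11 - 11 = 81 - 22 ≡ 0; y = λ·(11 - 0) - 45 ≡ 54. → (0, 54)
2P = (0, 54).
Finally 2P + Q:
(0, 54) + (21, 41). λ = (41 - 54)/(21 - 0) ≡ 46/21 mod 59. 21⁻¹ ≡ 45 (mod 59) since 21·45 = 945 ≡ 1, so λ ≡ 5.
  x = λ² - 0 - 21 = 25 - 21 ≡ 4; y = λ·(0 - 4) - 54 ≡ 44. → (4, 44)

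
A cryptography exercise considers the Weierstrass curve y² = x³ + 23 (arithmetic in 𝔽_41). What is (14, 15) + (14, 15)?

(38, 23)

tangent at (14, 15): λ = (3·14² + 0)/(2·15) ≡ 14/30. 30⁻¹ ≡ 26 (mod 41), so λ ≡ 14·26 ≡ 36.
  x = λ² - 14 - 14 = 1296 - 28 ≡ 38; y = λ·(14 - 38) - 15 ≡ 23. → (38, 23)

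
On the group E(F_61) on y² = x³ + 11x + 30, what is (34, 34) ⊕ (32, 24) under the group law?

(20, 36)

(34, 34) + (32, 24). λ = (24 - 34)/(32 - 34) ≡ 51/59 mod 61. 59⁻¹ ≡ 30 (mod 61) since 59·30 = 1770 ≡ 1, so λ ≡ 5.
  x = λ² - 34 - 32 = 25 - 66 ≡ 20; y = λ·(34 - 20) - 34 ≡ 36. → (20, 36)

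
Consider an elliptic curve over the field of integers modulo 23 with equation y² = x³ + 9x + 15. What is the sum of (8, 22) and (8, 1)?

O

The two points share x = 8 and their y-coordinates satisfy 22 + 1 ≡ 0 (mod 23), so they are inverses. Their sum is the point at infinity.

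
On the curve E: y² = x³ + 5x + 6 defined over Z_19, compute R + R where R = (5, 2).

(10, 12)

tangent at (5, 2): λ = (3·5² + 5)/(2·2) ≡ 4/4. 4⁻¹ ≡ 5 (mod 19), so λ ≡ 4·5 ≡ 1.
  x = λ² - 5 - 5 = 1 - 10 ≡ 10; y = λ·(5 - 10) - 2 ≡ 12. → (10, 12)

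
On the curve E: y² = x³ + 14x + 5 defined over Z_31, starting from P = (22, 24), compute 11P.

Repeated addition: build up to 11P.
2P: tangent at (22, 24): λ = (3·22² + 14)/(2·24) ≡ 9/17. 17⁻¹ ≡ 11 (mod 31) since 17·11 = 187 ≡ 1, so λ ≡ 9·11 ≡ 6.
  x = λ² - 22 - 22 = 36 - 44 ≡ 23; y = λ·(22 - 23) - 24 ≡ 1. → (23, 1)
3P: (23, 1) + (22, 24). λ = (24 - 1)/(22 - 23) ≡ 23/30 mod 31. 30⁻¹ ≡ 30 (mod 31) since 30·30 = 900 ≡ 1, so λ ≡ 8.
  x = λ² - 23 - 22 = 64 - 45 ≡ 19; y = λ·(23 - 19) - 1 ≡ 0. → (19, 0)
4P: (19, 0) + (22, 24). λ = (24 - 0)/(22 - 19) ≡ 24/3 mod 31. 3⁻¹ ≡ 21 (mod 31) since 3·21 = 63 ≡ 1, so λ ≡ 8.
  x = λ² - 19 - 22 = 64 - 41 ≡ 23; y = λ·(19 - 23) - 0 ≡ 30. → (23, 30)
5P: (23, 30) + (22, 24). λ = (24 - 30)/(22 - 23) ≡ 25/30 mod 31. 30⁻¹ ≡ 30 (mod 31) since 30·30 = 900 ≡ 1, so λ ≡ 6.
  x = λ² - 23 - 22 = 36 - 45 ≡ 22; y = λ·(23 - 22) - 30 ≡ 7. → (22, 7)
6P: (22, 7) + (22, 24): same x and y₁ ≡ -y₂, so the sum is O.
7P: O + (22, 24) = (22, 24) (identity).
8P: tangent at (22, 24): λ = (3·22² + 14)/(2·24) ≡ 9/17. 17⁻¹ ≡ 11 (mod 31) since 17·11 = 187 ≡ 1, so λ ≡ 9·11 ≡ 6.
  x = λ² - 22 - 22 = 36 - 44 ≡ 23; y = λ·(22 - 23) - 24 ≡ 1. → (23, 1)
9P: (23, 1) + (22, 24). λ = (24 - 1)/(22 - 23) ≡ 23/30 mod 31. 30⁻¹ ≡ 30 (mod 31), so λ ≡ 8.
  x = λ² - 23 - 22 = 64 - 45 ≡ 19; y = λ·(23 - 19) - 1 ≡ 0. → (19, 0)
10P: (19, 0) + (22, 24). λ = (24 - 0)/(22 - 19) ≡ 24/3 mod 31. 3⁻¹ ≡ 21 (mod 31), so λ ≡ 8.
  x = λ² - 19 - 22 = 64 - 41 ≡ 23; y = λ·(19 - 23) - 0 ≡ 30. → (23, 30)
11P: (23, 30) + (22, 24). λ = (24 - 30)/(22 - 23) ≡ 25/30 mod 31. 30⁻¹ ≡ 30 (mod 31) since 30·30 = 900 ≡ 1, so λ ≡ 6.
  x = λ² - 23 - 22 = 36 - 45 ≡ 22; y = λ·(23 - 22) - 30 ≡ 7. → (22, 7)

(22, 7)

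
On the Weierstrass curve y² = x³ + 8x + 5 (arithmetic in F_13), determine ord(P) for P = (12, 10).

10

2P: tangent at (12, 10): λ = (3·12² + 8)/(2·10) ≡ 11/7. 7⁻¹ ≡ 2 (mod 13), so λ ≡ 11·2 ≡ 9.
  x = λ² - 12 - 12 = 81 - 24 ≡ 5; y = λ·(12 - 5) - 10 ≡ 1. → (5, 1)
3P: (5, 1) + (12, 10). λ = (10 - 1)/(12 - 5) ≡ 9/7 mod 13. 7⁻¹ ≡ 2 (mod 13) since 7·2 = 14 ≡ 1, so λ ≡ 5.
  x = λ² - 5 - 12 = 25 - 17 ≡ 8; y = λ·(5 - 8) - 1 ≡ 10. → (8, 10)
4P: (8, 10) + (12, 10). λ = (10 - 10)/(12 - 8) ≡ 0/4 mod 13. 4⁻¹ ≡ 10 (mod 13) since 4·10 = 40 ≡ 1, so λ ≡ 0.
  x = λ² - 8 - 12 = 0 - 20 ≡ 6; y = λ·(8 - 6) - 10 ≡ 3. → (6, 3)
5P: (6, 3) + (12, 10). λ = (10 - 3)/(12 - 6) ≡ 7/6 mod 13. 6⁻¹ ≡ 11 (mod 13), so λ ≡ 12.
  x = λ² - 6 - 12 = 144 - 18 ≡ 9; y = λ·(6 - 9) - 3 ≡ 0. → (9, 0)
6P: (9, 0) + (12, 10). λ = (10 - 0)/(12 - 9) ≡ 10/3 mod 13. 3⁻¹ ≡ 9 (mod 13), so λ ≡ 12.
  x = λ² - 9 - 12 = 144 - 21 ≡ 6; y = λ·(9 - 6) - 0 ≡ 10. → (6, 10)
7P: (6, 10) + (12, 10). λ = (10 - 10)/(12 - 6) ≡ 0/6 mod 13. 6⁻¹ ≡ 11 (mod 13), so λ ≡ 0.
  x = λ² - 6 - 12 = 0 - 18 ≡ 8; y = λ·(6 - 8) - 10 ≡ 3. → (8, 3)
8P: (8, 3) + (12, 10). λ = (10 - 3)/(12 - 8) ≡ 7/4 mod 13. 4⁻¹ ≡ 10 (mod 13) since 4·10 = 40 ≡ 1, so λ ≡ 5.
  x = λ² - 8 - 12 = 25 - 20 ≡ 5; y = λ·(8 - 5) - 3 ≡ 12. → (5, 12)
9P: (5, 12) + (12, 10). λ = (10 - 12)/(12 - 5) ≡ 11/7 mod 13. 7⁻¹ ≡ 2 (mod 13), so λ ≡ 9.
  x = λ² - 5 - 12 = 81 - 17 ≡ 12; y = λ·(5 - 12) - 12 ≡ 3. → (12, 3)
10P: (12, 3) + (12, 10): same x and y₁ ≡ -y₂, so the sum is the point at infinity.
10P = the point at infinity, so the order is 10.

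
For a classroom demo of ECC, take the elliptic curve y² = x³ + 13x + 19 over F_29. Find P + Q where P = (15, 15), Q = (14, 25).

(15, 15) + (14, 25). λ = (25 - 15)/(14 - 15) ≡ 10/28 mod 29. 28⁻¹ ≡ 28 (mod 29) since 28·28 = 784 ≡ 1, so λ ≡ 19.
  x = λ² - 15 - 14 = 361 - 29 ≡ 13; y = λ·(15 - 13) - 15 ≡ 23. → (13, 23)

(13, 23)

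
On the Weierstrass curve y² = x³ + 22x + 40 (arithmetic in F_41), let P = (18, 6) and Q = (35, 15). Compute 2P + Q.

(7, 39)

First 2P:
Repeated addition: build up to 2P.
2P: tangent at (18, 6): λ = (3·18² + 22)/(2·6) ≡ 10/12. 12⁻¹ ≡ 24 (mod 41), so λ ≡ 10·24 ≡ 35.
  x = λ² - 18 - 18 = 1225 - 36 ≡ 0; y = λ·(18 - 0) - 6 ≡ 9. → (0, 9)
2P = (0, 9).
Finally 2P + Q:
(0, 9) + (35, 15). λ = (15 - 9)/(35 - 0) ≡ 6/35 mod 41. 35⁻¹ ≡ 34 (mod 41) since 35·34 = 1190 ≡ 1, so λ ≡ 40.
  x = λ² - 0 - 35 = 1600 - 35 ≡ 7; y = λ·(0 - 7) - 9 ≡ 39. → (7, 39)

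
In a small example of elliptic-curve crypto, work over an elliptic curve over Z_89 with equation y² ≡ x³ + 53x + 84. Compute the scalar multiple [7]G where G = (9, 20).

(9, 20)

Repeated addition: build up to 7G.
2G: tangent at (9, 20): λ = (3·9² + 53)/(2·20) ≡ 29/40. 40⁻¹ ≡ 69 (mod 89), so λ ≡ 29·69 ≡ 43.
  x = λ² - 9 - 9 = 1849 - 18 ≡ 51; y = λ·(9 - 51) - 20 ≡ 43. → (51, 43)
3G: (51, 43) + (9, 20). λ = (20 - 43)/(9 - 51) ≡ 66/47 mod 89. 47⁻¹ ≡ 36 (mod 89), so λ ≡ 62.
  x = λ² - 51 - 9 = 3844 - 60 ≡ 46; y = λ·(51 - 46) - 43 ≡ 0. → (46, 0)
4G: (46, 0) + (9, 20). λ = (20 - 0)/(9 - 46) ≡ 20/52 mod 89. 52⁻¹ ≡ 12 (mod 89), so λ ≡ 62.
  x = λ² - 46 - 9 = 3844 - 55 ≡ 51; y = λ·(46 - 51) - 0 ≡ 46. → (51, 46)
5G: (51, 46) + (9, 20). λ = (20 - 46)/(9 - 51) ≡ 63/47 mod 89. 47⁻¹ ≡ 36 (mod 89), so λ ≡ 43.
  x = λ² - 51 - 9 = 1849 - 60 ≡ 9; y = λ·(51 - 9) - 46 ≡ 69. → (9, 69)
6G: (9, 69) + (9, 20): same x and y₁ ≡ -y₂, so the sum is ∞.
7G: ∞ + (9, 20) = (9, 20) (identity).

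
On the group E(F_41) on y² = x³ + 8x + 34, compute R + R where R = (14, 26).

tangent at (14, 26): λ = (3·14² + 8)/(2·26) ≡ 22/11. 11⁻¹ ≡ 15 (mod 41) since 11·15 = 165 ≡ 1, so λ ≡ 22·15 ≡ 2.
  x = λ² - 14 - 14 = 4 - 28 ≡ 17; y = λ·(14 - 17) - 26 ≡ 9. → (17, 9)

(17, 9)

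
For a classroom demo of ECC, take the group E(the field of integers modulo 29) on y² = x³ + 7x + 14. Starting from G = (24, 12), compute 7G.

(17, 0)

Double-and-add on 7 = (111)₂. Start with G = (24, 12) for the leading 1-bit.
double: tangent at (24, 12): λ = (3·24² + 7)/(2·12) ≡ 24/24. 24⁻¹ ≡ 23 (mod 29) since 24·23 = 552 ≡ 1, so λ ≡ 24·23 ≡ 1.
  x = λ² - 24 - 24 = 1 - 48 ≡ 11; y = λ·(24 - 11) - 12 ≡ 1. → (11, 1)
add G: (11, 1) + (24, 12). λ = (12 - 1)/(24 - 11) ≡ 11/13 mod 29. 13⁻¹ ≡ 9 (mod 29) since 13·9 = 117 ≡ 1, so λ ≡ 12.
  x = λ² - 11 - 24 = 144 - 35 ≡ 22; y = λ·(11 - 22) - 1 ≡ 12. → (22, 12)
double: tangent at (22, 12): λ = (3·22² + 7)/(2·12) ≡ 9/24. 24⁻¹ ≡ 23 (mod 29) since 24·23 = 552 ≡ 1, so λ ≡ 9·23 ≡ 4.
  x = λ² - 22 - 22 = 16 - 44 ≡ 1; y = λ·(22 - 1) - 12 ≡ 14. → (1, 14)
add G: (1, 14) + (24, 12). λ = (12 - 14)/(24 - 1) ≡ 27/23 mod 29. 23⁻¹ ≡ 24 (mod 29) since 23·24 = 552 ≡ 1, so λ ≡ 10.
  x = λ² - 1 - 24 = 100 - 25 ≡ 17; y = λ·(1 - 17) - 14 ≡ 0. → (17, 0)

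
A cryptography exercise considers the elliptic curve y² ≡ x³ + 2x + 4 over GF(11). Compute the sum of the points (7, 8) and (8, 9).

(8, 2)

(7, 8) + (8, 9). λ = (9 - 8)/(8 - 7) ≡ 1/1 mod 11. 1⁻¹ ≡ 1 (mod 11) since 1·1 = 1 ≡ 1, so λ ≡ 1.
  x = λ² - 7 - 8 = 1 - 15 ≡ 8; y = λ·(7 - 8) - 8 ≡ 2. → (8, 2)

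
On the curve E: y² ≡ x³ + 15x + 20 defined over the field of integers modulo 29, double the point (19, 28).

tangent at (19, 28): λ = (3·19² + 15)/(2·28) ≡ 25/27. 27⁻¹ ≡ 14 (mod 29) since 27·14 = 378 ≡ 1, so λ ≡ 25·14 ≡ 2.
  x = λ² - 19 - 19 = 4 - 38 ≡ 24; y = λ·(19 - 24) - 28 ≡ 20. → (24, 20)

(24, 20)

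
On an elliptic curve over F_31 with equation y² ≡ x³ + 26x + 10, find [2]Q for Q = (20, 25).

(7, 16)

tangent at (20, 25): λ = (3·20² + 26)/(2·25) ≡ 17/19. 19⁻¹ ≡ 18 (mod 31), so λ ≡ 17·18 ≡ 27.
  x = λ² - 20 - 20 = 729 - 40 ≡ 7; y = λ·(20 - 7) - 25 ≡ 16. → (7, 16)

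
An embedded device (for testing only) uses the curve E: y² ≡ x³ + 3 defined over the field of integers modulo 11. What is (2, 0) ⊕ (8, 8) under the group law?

(2, 0) + (8, 8). λ = (8 - 0)/(8 - 2) ≡ 8/6 mod 11. 6⁻¹ ≡ 2 (mod 11) since 6·2 = 12 ≡ 1, so λ ≡ 5.
  x = λ² - 2 - 8 = 25 - 10 ≡ 4; y = λ·(2 - 4) - 0 ≡ 1. → (4, 1)

(4, 1)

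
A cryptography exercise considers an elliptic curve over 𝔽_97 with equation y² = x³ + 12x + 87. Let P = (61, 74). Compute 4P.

Double-and-add on 4 = (100)₂. Start with P = (61, 74) for the leading 1-bit.
double: tangent at (61, 74): λ = (3·61² + 12)/(2·74) ≡ 20/51. 51⁻¹ ≡ 78 (mod 97) since 51·78 = 3978 ≡ 1, so λ ≡ 20·78 ≡ 8.
  x = λ² - 61 - 61 = 64 - 122 ≡ 39; y = λ·(61 - 39) - 74 ≡ 5. → (39, 5)
double: tangent at (39, 5): λ = (3·39² + 12)/(2·5) ≡ 16/10. 10⁻¹ ≡ 68 (mod 97), so λ ≡ 16·68 ≡ 21.
  x = λ² - 39 - 39 = 441 - 78 ≡ 72; y = λ·(39 - 72) - 5 ≡ 78. → (72, 78)

(72, 78)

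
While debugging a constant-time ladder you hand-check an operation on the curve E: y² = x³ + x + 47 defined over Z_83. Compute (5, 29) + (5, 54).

The two points share x = 5 and their y-coordinates satisfy 29 + 54 ≡ 0 (mod 83), so they are inverses. Their sum is O.

O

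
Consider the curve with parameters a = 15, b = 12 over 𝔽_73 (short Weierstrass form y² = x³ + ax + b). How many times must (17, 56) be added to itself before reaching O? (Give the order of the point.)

5

2P: tangent at (17, 56): λ = (3·17² + 15)/(2·56) ≡ 6/39. 39⁻¹ ≡ 15 (mod 73) since 39·15 = 585 ≡ 1, so λ ≡ 6·15 ≡ 17.
  x = λ² - 17 - 17 = 289 - 34 ≡ 36; y = λ·(17 - 36) - 56 ≡ 59. → (36, 59)
3P: (36, 59) + (17, 56). λ = (56 - 59)/(17 - 36) ≡ 70/54 mod 73. 54⁻¹ ≡ 23 (mod 73), so λ ≡ 4.
  x = λ² - 36 - 17 = 16 - 53 ≡ 36; y = λ·(36 - 36) - 59 ≡ 14. → (36, 14)
4P: (36, 14) + (17, 56). λ = (56 - 14)/(17 - 36) ≡ 42/54 mod 73. 54⁻¹ ≡ 23 (mod 73) since 54·23 = 1242 ≡ 1, so λ ≡ 17.
  x = λ² - 36 - 17 = 289 - 53 ≡ 17; y = λ·(36 - 17) - 14 ≡ 17. → (17, 17)
5P: (17, 17) + (17, 56): same x and y₁ ≡ -y₂, so the sum is O.
5P = O, so the order is 5.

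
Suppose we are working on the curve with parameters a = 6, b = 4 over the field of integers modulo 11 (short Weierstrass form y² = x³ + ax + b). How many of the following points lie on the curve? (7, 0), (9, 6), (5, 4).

(7, 0): 0² ≡ 0, rhs ≡ 4 → off.
(9, 6): 6² ≡ 3, rhs ≡ 6 → off.
(5, 4): 4² ≡ 5, rhs ≡ 5 → on.

1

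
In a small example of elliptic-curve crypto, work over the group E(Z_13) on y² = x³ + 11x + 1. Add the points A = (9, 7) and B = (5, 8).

(9, 7) + (5, 8). λ = (8 - 7)/(5 - 9) ≡ 1/9 mod 13. 9⁻¹ ≡ 3 (mod 13), so λ ≡ 3.
  x = λ² - 9 - 5 = 9 - 14 ≡ 8; y = λ·(9 - 8) - 7 ≡ 9. → (8, 9)

(8, 9)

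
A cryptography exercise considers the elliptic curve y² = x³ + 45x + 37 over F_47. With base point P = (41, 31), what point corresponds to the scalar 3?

Repeated addition: build up to 3P.
2P: tangent at (41, 31): λ = (3·41² + 45)/(2·31) ≡ 12/15. 15⁻¹ ≡ 22 (mod 47), so λ ≡ 12·22 ≡ 29.
  x = λ² - 41 - 41 = 841 - 82 ≡ 7; y = λ·(41 - 7) - 31 ≡ 15. → (7, 15)
3P: (7, 15) + (41, 31). λ = (31 - 15)/(41 - 7) ≡ 16/34 mod 47. 34⁻¹ ≡ 18 (mod 47), so λ ≡ 6.
  x = λ² - 7 - 41 = 36 - 48 ≡ 35; y = λ·(7 - 35) - 15 ≡ 5. → (35, 5)

(35, 5)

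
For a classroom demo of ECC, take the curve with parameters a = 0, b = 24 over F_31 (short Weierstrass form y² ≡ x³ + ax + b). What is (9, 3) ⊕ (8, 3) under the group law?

(14, 28)

(9, 3) + (8, 3). λ = (3 - 3)/(8 - 9) ≡ 0/30 mod 31. 30⁻¹ ≡ 30 (mod 31) since 30·30 = 900 ≡ 1, so λ ≡ 0.
  x = λ² - 9 - 8 = 0 - 17 ≡ 14; y = λ·(9 - 14) - 3 ≡ 28. → (14, 28)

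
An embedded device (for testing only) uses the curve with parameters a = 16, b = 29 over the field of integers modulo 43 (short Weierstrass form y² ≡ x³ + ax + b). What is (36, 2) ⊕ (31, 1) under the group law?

(36, 2) + (31, 1). λ = (1 - 2)/(31 - 36) ≡ 42/38 mod 43. 38⁻¹ ≡ 17 (mod 43) since 38·17 = 646 ≡ 1, so λ ≡ 26.
  x = λ² - 36 - 31 = 676 - 67 ≡ 7; y = λ·(36 - 7) - 2 ≡ 21. → (7, 21)

(7, 21)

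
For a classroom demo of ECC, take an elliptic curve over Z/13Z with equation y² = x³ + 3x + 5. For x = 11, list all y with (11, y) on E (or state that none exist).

x³ + 3x + 5 = 1369 ≡ 4 (mod 13).
Square roots of 4 mod 13: 2 and 11 (since 2² = 4 ≡ 4).

2, 11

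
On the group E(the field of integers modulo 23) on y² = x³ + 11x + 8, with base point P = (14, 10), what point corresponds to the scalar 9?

(16, 5)

Double-and-add on 9 = (1001)₂. Start with P = (14, 10) for the leading 1-bit.
double: tangent at (14, 10): λ = (3·14² + 11)/(2·10) ≡ 1/20. 20⁻¹ ≡ 15 (mod 23) since 20·15 = 300 ≡ 1, so λ ≡ 1·15 ≡ 15.
  x = λ² - 14 - 14 = 225 - 28 ≡ 13; y = λ·(14 - 13) - 10 ≡ 5. → (13, 5)
double: tangent at (13, 5): λ = (3·13² + 11)/(2·5) ≡ 12/10. 10⁻¹ ≡ 7 (mod 23), so λ ≡ 12·7 ≡ 15.
  x = λ² - 13 - 13 = 225 - 26 ≡ 15; y = λ·(13 - 15) - 5 ≡ 11. → (15, 11)
double: tangent at (15, 11): λ = (3·15² + 11)/(2·11) ≡ 19/22. 22⁻¹ ≡ 22 (mod 23), so λ ≡ 19·22 ≡ 4.
  x = λ² - 15 - 15 = 16 - 30 ≡ 9; y = λ·(15 - 9) - 11 ≡ 13. → (9, 13)
add P: (9, 13) + (14, 10). λ = (10 - 13)/(14 - 9) ≡ 20/5 mod 23. 5⁻¹ ≡ 14 (mod 23) since 5·14 = 70 ≡ 1, so λ ≡ 4.
  x = λ² - 9 - 14 = 16 - 23 ≡ 16; y = λ·(9 - 16) - 13 ≡ 5. → (16, 5)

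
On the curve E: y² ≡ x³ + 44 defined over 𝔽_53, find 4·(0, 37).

Write Q = (0, 37).
Repeated addition: build up to 4Q.
2Q: tangent at (0, 37): λ = (3·0² + 0)/(2·37) ≡ 0/21. 21⁻¹ ≡ 48 (mod 53) since 21·48 = 1008 ≡ 1, so λ ≡ 0·48 ≡ 0.
  x = λ² - 0 - 0 = 0 - 0 ≡ 0; y = λ·(0 - 0) - 37 ≡ 16. → (0, 16)
3Q: (0, 16) + (0, 37): same x and y₁ ≡ -y₂, so the sum is ∞.
4Q: ∞ + (0, 37) = (0, 37) (identity).

(0, 37)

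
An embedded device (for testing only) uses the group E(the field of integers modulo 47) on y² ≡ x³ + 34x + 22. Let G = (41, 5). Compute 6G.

Repeated addition: build up to 6G.
2G: tangent at (41, 5): λ = (3·41² + 34)/(2·5) ≡ 1/10. 10⁻¹ ≡ 33 (mod 47), so λ ≡ 1·33 ≡ 33.
  x = λ² - 41 - 41 = 1089 - 82 ≡ 20; y = λ·(41 - 20) - 5 ≡ 30. → (20, 30)
3G: (20, 30) + (41, 5). λ = (5 - 30)/(41 - 20) ≡ 22/21 mod 47. 21⁻¹ ≡ 9 (mod 47), so λ ≡ 10.
  x = λ² - 20 - 41 = 100 - 61 ≡ 39; y = λ·(20 - 39) - 30 ≡ 15. → (39, 15)
4G: (39, 15) + (41, 5). λ = (5 - 15)/(41 - 39) ≡ 37/2 mod 47. 2⁻¹ ≡ 24 (mod 47) since 2·24 = 48 ≡ 1, so λ ≡ 42.
  x = λ² - 39 - 41 = 1764 - 80 ≡ 39; y = λ·(39 - 39) - 15 ≡ 32. → (39, 32)
5G: (39, 32) + (41, 5). λ = (5 - 32)/(41 - 39) ≡ 20/2 mod 47. 2⁻¹ ≡ 24 (mod 47), so λ ≡ 10.
  x = λ² - 39 - 41 = 100 - 80 ≡ 20; y = λ·(39 - 20) - 32 ≡ 17. → (20, 17)
6G: (20, 17) + (41, 5). λ = (5 - 17)/(41 - 20) ≡ 35/21 mod 47. 21⁻¹ ≡ 9 (mod 47), so λ ≡ 33.
  x = λ² - 20 - 41 = 1089 - 61 ≡ 41; y = λ·(20 - 41) - 17 ≡ 42. → (41, 42)

(41, 42)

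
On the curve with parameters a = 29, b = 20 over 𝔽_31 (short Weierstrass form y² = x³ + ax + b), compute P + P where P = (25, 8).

(6, 21)

tangent at (25, 8): λ = (3·25² + 29)/(2·8) ≡ 13/16. 16⁻¹ ≡ 2 (mod 31), so λ ≡ 13·2 ≡ 26.
  x = λ² - 25 - 25 = 676 - 50 ≡ 6; y = λ·(25 - 6) - 8 ≡ 21. → (6, 21)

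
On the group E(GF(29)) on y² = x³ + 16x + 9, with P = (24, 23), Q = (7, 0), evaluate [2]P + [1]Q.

(19, 3)

First 2P:
Repeated addition: build up to 2P.
2P: tangent at (24, 23): λ = (3·24² + 16)/(2·23) ≡ 4/17. 17⁻¹ ≡ 12 (mod 29), so λ ≡ 4·12 ≡ 19.
  x = λ² - 24 - 24 = 361 - 48 ≡ 23; y = λ·(24 - 23) - 23 ≡ 25. → (23, 25)
2P = (23, 25).
Finally 2P + Q:
(23, 25) + (7, 0). λ = (0 - 25)/(7 - 23) ≡ 4/13 mod 29. 13⁻¹ ≡ 9 (mod 29), so λ ≡ 7.
  x = λ² - 23 - 7 = 49 - 30 ≡ 19; y = λ·(23 - 19) - 25 ≡ 3. → (19, 3)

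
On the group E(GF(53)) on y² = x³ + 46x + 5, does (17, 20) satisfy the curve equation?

yes

y² = 20² ≡ 29; x³ + 46x + 5 = 5700 ≡ 29 (mod 53). 29 = 29.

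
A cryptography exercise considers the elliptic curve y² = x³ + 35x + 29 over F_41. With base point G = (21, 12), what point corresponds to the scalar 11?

(12, 2)

Double-and-add on 11 = (1011)₂. Start with G = (21, 12) for the leading 1-bit.
double: tangent at (21, 12): λ = (3·21² + 35)/(2·12) ≡ 5/24. 24⁻¹ ≡ 12 (mod 41), so λ ≡ 5·12 ≡ 19.
  x = λ² - 21 - 21 = 361 - 42 ≡ 32; y = λ·(21 - 32) - 12 ≡ 25. → (32, 25)
double: tangent at (32, 25): λ = (3·32² + 35)/(2·25) ≡ 32/9. 9⁻¹ ≡ 32 (mod 41), so λ ≡ 32·32 ≡ 40.
  x = λ² - 32 - 32 = 1600 - 64 ≡ 19; y = λ·(32 - 19) - 25 ≡ 3. → (19, 3)
add G: (19, 3) + (21, 12). λ = (12 - 3)/(21 - 19) ≡ 9/2 mod 41. 2⁻¹ ≡ 21 (mod 41), so λ ≡ 25.
  x = λ² - 19 - 21 = 625 - 40 ≡ 11; y = λ·(19 - 11) - 3 ≡ 33. → (11, 33)
double: tangent at (11, 33): λ = (3·11² + 35)/(2·33) ≡ 29/25. 25⁻¹ ≡ 23 (mod 41) since 25·23 = 575 ≡ 1, so λ ≡ 29·23 ≡ 11.
  x = λ² - 11 - 11 = 121 - 22 ≡ 17; y = λ·(11 - 17) - 33 ≡ 24. → (17, 24)
add G: (17, 24) + (21, 12). λ = (12 - 24)/(21 - 17) ≡ 29/4 mod 41. 4⁻¹ ≡ 31 (mod 41), so λ ≡ 38.
  x = λ² - 17 - 21 = 1444 - 38 ≡ 12; y = λ·(17 - 12) - 24 ≡ 2. → (12, 2)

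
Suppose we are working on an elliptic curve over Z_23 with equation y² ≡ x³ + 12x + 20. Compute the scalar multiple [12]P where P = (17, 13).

Repeated addition: build up to 12P.
2P: tangent at (17, 13): λ = (3·17² + 12)/(2·13) ≡ 5/3. 3⁻¹ ≡ 8 (mod 23) since 3·8 = 24 ≡ 1, so λ ≡ 5·8 ≡ 17.
  x = λ² - 17 - 17 = 289 - 34 ≡ 2; y = λ·(17 - 2) - 13 ≡ 12. → (2, 12)
3P: (2, 12) + (17, 13). λ = (13 - 12)/(17 - 2) ≡ 1/15 mod 23. 15⁻¹ ≡ 20 (mod 23), so λ ≡ 20.
  x = λ² - 2 - 17 = 400 - 19 ≡ 13; y = λ·(2 - 13) - 12 ≡ 21. → (13, 21)
4P: (13, 21) + (17, 13). λ = (13 - 21)/(17 - 13) ≡ 15/4 mod 23. 4⁻¹ ≡ 6 (mod 23) since 4·6 = 24 ≡ 1, so λ ≡ 21.
  x = λ² - 13 - 17 = 441 - 30 ≡ 20; y = λ·(13 - 20) - 21 ≡ 16. → (20, 16)
5P: (20, 16) + (17, 13). λ = (13 - 16)/(17 - 20) ≡ 20/20 mod 23. 20⁻¹ ≡ 15 (mod 23) since 20·15 = 300 ≡ 1, so λ ≡ 1.
  x = λ² - 20 - 17 = 1 - 37 ≡ 10; y = λ·(20 - 10) - 16 ≡ 17. → (10, 17)
6P: (10, 17) + (17, 13). λ = (13 - 17)/(17 - 10) ≡ 19/7 mod 23. 7⁻¹ ≡ 10 (mod 23), so λ ≡ 6.
  x = λ² - 10 - 17 = 36 - 27 ≡ 9; y = λ·(10 - 9) - 17 ≡ 12. → (9, 12)
7P: (9, 12) + (17, 13). λ = (13 - 12)/(17 - 9) ≡ 1/8 mod 23. 8⁻¹ ≡ 3 (mod 23), so λ ≡ 3.
  x = λ² - 9 - 17 = 9 - 26 ≡ 6; y = λ·(9 - 6) - 12 ≡ 20. → (6, 20)
8P: (6, 20) + (17, 13). λ = (13 - 20)/(17 - 6) ≡ 16/11 mod 23. 11⁻¹ ≡ 21 (mod 23) since 11·21 = 231 ≡ 1, so λ ≡ 14.
  x = λ² - 6 - 17 = 196 - 23 ≡ 12; y = λ·(6 - 12) - 20 ≡ 11. → (12, 11)
9P: (12, 11) + (17, 13). λ = (13 - 11)/(17 - 12) ≡ 2/5 mod 23. 5⁻¹ ≡ 14 (mod 23) since 5·14 = 70 ≡ 1, so λ ≡ 5.
  x = λ² - 12 - 17 = 25 - 29 ≡ 19; y = λ·(12 - 19) - 11 ≡ 0. → (19, 0)
10P: (19, 0) + (17, 13). λ = (13 - 0)/(17 - 19) ≡ 13/21 mod 23. 21⁻¹ ≡ 11 (mod 23), so λ ≡ 5.
  x = λ² - 19 - 17 = 25 - 36 ≡ 12; y = λ·(19 - 12) - 0 ≡ 12. → (12, 12)
11P: (12, 12) + (17, 13). λ = (13 - 12)/(17 - 12) ≡ 1/5 mod 23. 5⁻¹ ≡ 14 (mod 23), so λ ≡ 14.
  x = λ² - 12 - 17 = 196 - 29 ≡ 6; y = λ·(12 - 6) - 12 ≡ 3. → (6, 3)
12P: (6, 3) + (17, 13). λ = (13 - 3)/(17 - 6) ≡ 10/11 mod 23. 11⁻¹ ≡ 21 (mod 23) since 11·21 = 231 ≡ 1, so λ ≡ 3.
  x = λ² - 6 - 17 = 9 - 23 ≡ 9; y = λ·(6 - 9) - 3 ≡ 11. → (9, 11)

(9, 11)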